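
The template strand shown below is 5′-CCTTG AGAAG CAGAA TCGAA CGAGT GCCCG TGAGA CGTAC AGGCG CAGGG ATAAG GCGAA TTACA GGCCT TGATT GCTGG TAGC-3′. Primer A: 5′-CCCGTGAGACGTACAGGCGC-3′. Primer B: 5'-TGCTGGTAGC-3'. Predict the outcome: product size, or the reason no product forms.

Primer A (CCCGTGAGACGTACAGGCGC) matches the top strand at positions 27–46 (3' end points downstream).
Primer B (TGCTGGTAGC) also matches the top strand directly, at positions 75–84 — its reverse complement GCTACCAGCA is not present.
Both primers anneal to the bottom strand with 3' ends pointing the same way, so neither can prime synthesis back toward the other.

No product — both primers anneal to the same strand and extend in the same direction.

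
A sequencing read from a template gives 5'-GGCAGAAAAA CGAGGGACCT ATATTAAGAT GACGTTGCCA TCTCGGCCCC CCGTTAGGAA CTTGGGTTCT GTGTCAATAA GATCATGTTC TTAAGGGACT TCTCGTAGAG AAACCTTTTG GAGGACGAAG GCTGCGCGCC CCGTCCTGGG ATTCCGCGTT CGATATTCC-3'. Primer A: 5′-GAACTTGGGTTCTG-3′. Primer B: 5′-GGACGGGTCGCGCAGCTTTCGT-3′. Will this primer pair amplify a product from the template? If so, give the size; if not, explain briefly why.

No product — primer B has no binding site in the template.

Primer B (GGACGGGTCGCGCAGCTTTCGT) does not match the top strand, and its reverse complement ACGAAAGCTGCGCGACCCGTCC does not match either.
With no annealing site for primer B, no amplification occurs.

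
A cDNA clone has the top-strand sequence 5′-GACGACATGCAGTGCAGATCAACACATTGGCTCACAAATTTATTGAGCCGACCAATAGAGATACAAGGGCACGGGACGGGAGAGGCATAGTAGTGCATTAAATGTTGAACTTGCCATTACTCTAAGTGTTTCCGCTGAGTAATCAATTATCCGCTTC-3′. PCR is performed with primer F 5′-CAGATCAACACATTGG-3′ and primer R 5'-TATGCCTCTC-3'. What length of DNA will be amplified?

75 bp

Forward primer CAGATCAACACATTGG is found on the top strand at positions 15–30.
Reverse complement of the reverse primer: GAGAGGCATA. This occurs on the top strand at positions 80–89.
The product runs from position 15 to position 89, so its length is 89 − 15 + 1 = 75 bp.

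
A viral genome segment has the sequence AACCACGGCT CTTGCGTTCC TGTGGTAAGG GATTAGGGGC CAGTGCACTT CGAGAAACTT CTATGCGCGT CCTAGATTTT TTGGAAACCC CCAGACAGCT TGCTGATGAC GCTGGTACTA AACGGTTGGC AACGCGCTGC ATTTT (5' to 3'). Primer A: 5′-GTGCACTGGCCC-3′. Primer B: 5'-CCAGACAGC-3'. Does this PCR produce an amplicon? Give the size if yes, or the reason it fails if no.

Primer A (GTGCACTGGCCC) has reverse complement GGGCCAGTGCAC, which matches the top strand at positions 37–48; primer A anneals to the top strand there with its 3' end pointing upstream toward position 37.
Primer B (CCAGACAGC) matches the top strand directly at positions 91–99; it anneals to the bottom strand with its 3' end pointing downstream toward position 99.
The 3' ends diverge (primer A extends toward position 1, primer B toward position 145), so the primers never converge on a shared product.

No product — the primers' 3' ends point away from each other.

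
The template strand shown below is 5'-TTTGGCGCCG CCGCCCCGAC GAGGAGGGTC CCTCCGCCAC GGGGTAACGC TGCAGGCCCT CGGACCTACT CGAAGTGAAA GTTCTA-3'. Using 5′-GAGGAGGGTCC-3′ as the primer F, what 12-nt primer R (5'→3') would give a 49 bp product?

5'-GTAGGTCCGAGG-3'

The forward primer binds at positions 21–31, so a 49 bp product ends at position 21 + 49 − 1 = 69.
The reverse primer anneals to the top strand over positions 58–69, i.e. to CCTCGGACCTAC.
Its sequence written 5'→3' is the reverse complement: GTAGGTCCGAGG.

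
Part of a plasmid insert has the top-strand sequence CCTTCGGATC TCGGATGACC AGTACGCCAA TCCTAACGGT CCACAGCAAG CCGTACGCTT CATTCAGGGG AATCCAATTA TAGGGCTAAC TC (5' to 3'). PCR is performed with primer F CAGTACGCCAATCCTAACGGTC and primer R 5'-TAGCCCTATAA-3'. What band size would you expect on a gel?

The forward primer matches the template at positions 20–41.
Reverse complement of the reverse primer: TTATAGGGCTA. This occurs on the top strand at positions 78–88.
Product length = (reverse-primer end) − (forward-primer start) + 1 = 88 − 20 + 1 = 69 bp.

69 bp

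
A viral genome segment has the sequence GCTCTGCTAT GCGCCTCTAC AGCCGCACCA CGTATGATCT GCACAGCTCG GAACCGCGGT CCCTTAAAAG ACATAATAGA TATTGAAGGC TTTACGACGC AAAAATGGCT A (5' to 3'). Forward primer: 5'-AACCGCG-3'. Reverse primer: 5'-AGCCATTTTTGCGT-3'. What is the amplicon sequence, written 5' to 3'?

5'-AACCGCGGTCCCTTAAAAGACATAATAGATATTGAAGGCTTTACGACGCAAAAATGGCT-3'

Scanning the template, AACCGCG occurs at positions 52–58; this primer anneals to the bottom strand there with its 3' end pointing downstream.
The reverse primer's reverse complement is ACGCAAAAATGGCT, which matches the template at positions 97–110.
The product is the template from position 52 through 110 (59 bp).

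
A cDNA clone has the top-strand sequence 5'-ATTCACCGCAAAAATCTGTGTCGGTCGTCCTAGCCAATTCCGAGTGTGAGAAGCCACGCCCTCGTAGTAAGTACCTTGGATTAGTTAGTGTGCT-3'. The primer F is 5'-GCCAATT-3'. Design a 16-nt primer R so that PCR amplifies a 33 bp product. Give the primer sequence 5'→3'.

The forward primer binds at positions 33–39, so a 33 bp product ends at position 33 + 33 − 1 = 65.
The reverse primer anneals to the top strand over positions 50–65, i.e. to GAAGCCACGCCCTCGT.
Its sequence written 5'→3' is the reverse complement: ACGAGGGCGTGGCTTC.

5'-ACGAGGGCGTGGCTTC-3'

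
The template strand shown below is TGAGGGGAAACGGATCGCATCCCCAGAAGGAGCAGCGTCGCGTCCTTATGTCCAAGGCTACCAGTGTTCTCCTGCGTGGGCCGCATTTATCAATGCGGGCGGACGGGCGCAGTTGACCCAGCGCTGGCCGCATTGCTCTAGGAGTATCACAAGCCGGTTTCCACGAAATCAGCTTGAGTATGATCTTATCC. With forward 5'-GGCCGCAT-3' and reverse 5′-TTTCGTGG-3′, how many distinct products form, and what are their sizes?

Two products: 90 bp, 43 bp

The forward primer GGCCGCAT matches the top strand at positions 79–86, 126–133.
The reverse primer's reverse complement is CCACGAAA, matching at positions 161–168.
Each forward site pairs with the reverse site to give a product ending at position 168: sizes 90, 43 bp.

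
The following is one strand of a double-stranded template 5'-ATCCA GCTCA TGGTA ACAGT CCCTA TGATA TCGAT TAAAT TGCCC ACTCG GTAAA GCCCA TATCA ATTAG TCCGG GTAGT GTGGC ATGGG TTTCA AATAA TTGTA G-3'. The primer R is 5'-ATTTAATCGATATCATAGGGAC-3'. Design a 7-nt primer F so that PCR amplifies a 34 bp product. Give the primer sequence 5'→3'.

The reverse primer's reverse complement GTCCCTATGATATCGATTAAAT matches the template at positions 19–40, so the product ends at position 40.
A 34 bp product then starts at position 40 − 34 + 1 = 7.
The forward primer is identical to the top strand there: CTCATGG.

5'-CTCATGG-3'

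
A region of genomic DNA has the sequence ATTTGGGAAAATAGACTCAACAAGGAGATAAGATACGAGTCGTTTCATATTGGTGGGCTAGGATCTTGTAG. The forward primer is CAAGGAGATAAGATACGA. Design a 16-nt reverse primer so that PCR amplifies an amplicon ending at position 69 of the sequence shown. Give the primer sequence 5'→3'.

The forward primer binds at positions 21–38; the product's 3' end on the top strand is position 69.
The reverse primer anneals to the top strand over positions 54–69, i.e. to TGGGCTAGGATCTTGT.
Its sequence written 5'→3' is the reverse complement: ACAAGATCCTAGCCCA.

5'-ACAAGATCCTAGCCCA-3'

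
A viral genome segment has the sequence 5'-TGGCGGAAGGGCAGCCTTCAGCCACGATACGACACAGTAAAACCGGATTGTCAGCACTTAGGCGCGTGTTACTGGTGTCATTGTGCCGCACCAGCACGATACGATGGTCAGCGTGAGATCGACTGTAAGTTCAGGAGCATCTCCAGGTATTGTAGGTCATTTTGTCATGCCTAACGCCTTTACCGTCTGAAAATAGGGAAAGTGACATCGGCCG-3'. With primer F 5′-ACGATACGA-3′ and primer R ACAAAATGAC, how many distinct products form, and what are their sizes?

Two products: 142 bp, 70 bp

The forward primer ACGATACGA matches the top strand at positions 24–32, 96–104.
The reverse primer's reverse complement is GTCATTTTGT, matching at positions 156–165.
Each forward site pairs with the reverse site to give a product ending at position 165: sizes 142, 70 bp.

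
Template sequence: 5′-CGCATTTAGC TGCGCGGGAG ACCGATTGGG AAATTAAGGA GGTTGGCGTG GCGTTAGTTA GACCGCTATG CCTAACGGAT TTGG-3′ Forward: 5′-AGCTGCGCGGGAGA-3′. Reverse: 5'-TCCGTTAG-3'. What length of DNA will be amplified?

Forward primer AGCTGCGCGGGAGA is found on the top strand at positions 8–21.
The reverse primer's reverse complement is CTAACGGA, which matches the template at positions 72–79.
Amplicon spans positions 8–79: 72 bp.

72 bp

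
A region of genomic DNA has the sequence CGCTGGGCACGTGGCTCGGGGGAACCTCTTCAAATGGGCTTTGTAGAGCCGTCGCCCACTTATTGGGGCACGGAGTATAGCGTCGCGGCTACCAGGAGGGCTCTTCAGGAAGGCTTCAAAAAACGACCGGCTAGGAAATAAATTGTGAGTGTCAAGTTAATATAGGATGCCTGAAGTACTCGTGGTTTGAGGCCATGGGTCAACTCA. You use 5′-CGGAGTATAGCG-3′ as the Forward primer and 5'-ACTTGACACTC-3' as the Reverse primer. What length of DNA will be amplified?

87 bp

Forward primer CGGAGTATAGCG is found on the top strand at positions 71–82.
Taking the reverse complement of ACTTGACACTC gives GAGTGTCAAGT, found at positions 147–157 on the template; the primer anneals here to the top strand with its 3' end pointing upstream.
The product runs from position 71 to position 157, so its length is 157 − 71 + 1 = 87 bp.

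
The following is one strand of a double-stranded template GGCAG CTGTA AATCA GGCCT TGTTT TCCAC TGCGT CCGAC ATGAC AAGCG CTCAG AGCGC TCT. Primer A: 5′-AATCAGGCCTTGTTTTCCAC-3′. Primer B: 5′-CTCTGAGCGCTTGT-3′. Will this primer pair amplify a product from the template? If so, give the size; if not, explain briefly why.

Primer A (AATCAGGCCTTGTTTTCCAC) matches the top strand at positions 11–30; it acts as a forward primer.
Primer B's reverse complement is ACAAGCGCTCAGAG, matching the top strand at positions 44–57; it acts as a reverse primer.
The 3' ends face each other across positions 11–57, giving a 47 bp product.

Yes — a 47 bp product.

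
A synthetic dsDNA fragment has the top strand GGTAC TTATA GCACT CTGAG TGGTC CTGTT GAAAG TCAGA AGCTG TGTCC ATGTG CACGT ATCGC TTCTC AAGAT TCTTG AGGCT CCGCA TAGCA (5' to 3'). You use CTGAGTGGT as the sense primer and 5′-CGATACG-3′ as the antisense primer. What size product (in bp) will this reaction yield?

49 bp

Scanning the template, CTGAGTGGT occurs at positions 16–24; this primer anneals to the bottom strand there with its 3' end pointing downstream.
Reverse complement of the reverse primer: CGTATCG. This occurs on the top strand at positions 58–64.
Product length = (reverse-primer end) − (forward-primer start) + 1 = 64 − 16 + 1 = 49 bp.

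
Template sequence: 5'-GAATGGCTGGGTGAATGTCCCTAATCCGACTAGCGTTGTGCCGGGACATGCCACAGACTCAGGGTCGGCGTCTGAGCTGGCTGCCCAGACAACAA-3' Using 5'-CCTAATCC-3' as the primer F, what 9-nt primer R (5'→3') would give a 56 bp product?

The forward primer binds at positions 20–27, so a 56 bp product ends at position 20 + 56 − 1 = 75.
The reverse primer anneals to the top strand over positions 67–75, i.e. to GGCGTCTGA.
Its sequence written 5'→3' is the reverse complement: TCAGACGCC.

5'-TCAGACGCC-3'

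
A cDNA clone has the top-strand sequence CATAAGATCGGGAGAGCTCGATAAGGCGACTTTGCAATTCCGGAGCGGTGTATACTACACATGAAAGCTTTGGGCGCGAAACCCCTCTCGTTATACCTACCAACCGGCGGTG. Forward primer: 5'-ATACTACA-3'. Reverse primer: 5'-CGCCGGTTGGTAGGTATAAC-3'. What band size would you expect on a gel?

Scanning the template, ATACTACA occurs at positions 52–59; this primer anneals to the bottom strand there with its 3' end pointing downstream.
Taking the reverse complement of CGCCGGTTGGTAGGTATAAC gives GTTATACCTACCAACCGGCG, found at positions 90–109 on the template; the primer anneals here to the top strand with its 3' end pointing upstream.
The product runs from position 52 to position 109, so its length is 109 − 52 + 1 = 58 bp.

58 bp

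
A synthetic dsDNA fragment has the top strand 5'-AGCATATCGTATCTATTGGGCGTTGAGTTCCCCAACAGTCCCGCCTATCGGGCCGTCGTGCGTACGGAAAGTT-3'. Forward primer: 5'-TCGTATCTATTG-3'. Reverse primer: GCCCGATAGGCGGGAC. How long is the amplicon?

The forward primer matches the template at positions 7–18.
Reverse complement of the reverse primer: GTCCCGCCTATCGGGC. This occurs on the top strand at positions 38–53.
Amplicon spans positions 7–53: 47 bp.

47 bp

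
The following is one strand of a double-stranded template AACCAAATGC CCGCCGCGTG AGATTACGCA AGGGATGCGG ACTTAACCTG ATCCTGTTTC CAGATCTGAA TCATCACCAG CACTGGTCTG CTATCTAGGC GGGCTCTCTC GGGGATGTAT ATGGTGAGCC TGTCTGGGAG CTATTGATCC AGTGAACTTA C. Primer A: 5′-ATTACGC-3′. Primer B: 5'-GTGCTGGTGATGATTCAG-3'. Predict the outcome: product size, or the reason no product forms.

Primer A (ATTACGC) matches the top strand at positions 23–29; it acts as a forward primer.
Primer B's reverse complement is CTGAATCATCACCAGCAC, matching the top strand at positions 66–83; it acts as a reverse primer.
The 3' ends face each other across positions 23–83, giving a 61 bp product.

Yes — a 61 bp product.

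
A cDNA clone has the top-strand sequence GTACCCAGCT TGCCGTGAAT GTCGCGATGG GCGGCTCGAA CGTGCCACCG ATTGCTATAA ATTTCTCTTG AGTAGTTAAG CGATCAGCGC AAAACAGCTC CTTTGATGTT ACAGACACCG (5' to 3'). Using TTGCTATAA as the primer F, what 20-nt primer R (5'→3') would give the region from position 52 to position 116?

5'-GTCTGTAACATCAAAGGAGC-3'

The product's 3' end on the top strand is position 116.
The reverse primer anneals to the top strand over positions 97–116, i.e. to GCTCCTTTGATGTTACAGAC.
Its sequence written 5'→3' is the reverse complement: GTCTGTAACATCAAAGGAGC.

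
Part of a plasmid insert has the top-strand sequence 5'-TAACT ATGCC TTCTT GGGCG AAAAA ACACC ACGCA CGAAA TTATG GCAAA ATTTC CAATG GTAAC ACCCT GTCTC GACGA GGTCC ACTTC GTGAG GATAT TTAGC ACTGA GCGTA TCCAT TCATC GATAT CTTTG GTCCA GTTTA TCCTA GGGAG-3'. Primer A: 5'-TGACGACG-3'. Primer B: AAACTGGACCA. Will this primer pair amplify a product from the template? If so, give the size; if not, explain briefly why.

Primer A (TGACGACG) does not match the top strand, and its reverse complement CGTCGTCA does not match either.
With no annealing site for primer A, no amplification occurs.

No product — primer A has no binding site in the template.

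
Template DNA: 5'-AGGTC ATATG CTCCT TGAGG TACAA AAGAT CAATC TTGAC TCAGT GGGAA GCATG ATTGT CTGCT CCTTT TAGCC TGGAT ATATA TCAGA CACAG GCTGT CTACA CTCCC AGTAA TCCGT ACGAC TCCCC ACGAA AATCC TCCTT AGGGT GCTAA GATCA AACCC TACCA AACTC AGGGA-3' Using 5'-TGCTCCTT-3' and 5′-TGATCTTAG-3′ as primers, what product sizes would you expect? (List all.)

The forward primer TGCTCCTT matches the top strand at positions 9–16, 62–69.
The reverse primer's reverse complement is CTAAGATCA, matching at positions 152–160.
Each forward site pairs with the reverse site to give a product ending at position 160: sizes 152, 99 bp.

152 bp, 99 bp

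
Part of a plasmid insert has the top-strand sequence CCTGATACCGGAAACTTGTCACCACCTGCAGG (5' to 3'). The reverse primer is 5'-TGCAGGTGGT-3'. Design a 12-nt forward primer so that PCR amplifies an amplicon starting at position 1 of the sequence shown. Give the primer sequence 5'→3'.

The reverse primer's reverse complement ACCACCTGCA matches the template at positions 21–30; the product starts at position 1.
The forward primer is identical to the top strand over positions 1–12: CCTGATACCGGA.

5'-CCTGATACCGGA-3'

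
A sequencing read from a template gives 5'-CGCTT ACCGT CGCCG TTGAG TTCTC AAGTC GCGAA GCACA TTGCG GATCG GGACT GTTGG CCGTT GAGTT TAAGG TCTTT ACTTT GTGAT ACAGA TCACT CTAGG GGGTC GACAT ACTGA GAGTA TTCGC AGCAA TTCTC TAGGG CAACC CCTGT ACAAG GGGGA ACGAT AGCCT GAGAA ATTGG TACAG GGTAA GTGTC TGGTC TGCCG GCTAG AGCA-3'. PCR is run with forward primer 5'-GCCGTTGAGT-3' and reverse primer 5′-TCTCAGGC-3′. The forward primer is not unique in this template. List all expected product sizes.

The forward primer GCCGTTGAGT matches the top strand at positions 12–21, 60–69.
The reverse primer's reverse complement is GCCTGAGA, matching at positions 172–179.
Each forward site pairs with the reverse site to give a product ending at position 179: sizes 168, 120 bp.

168 bp, 120 bp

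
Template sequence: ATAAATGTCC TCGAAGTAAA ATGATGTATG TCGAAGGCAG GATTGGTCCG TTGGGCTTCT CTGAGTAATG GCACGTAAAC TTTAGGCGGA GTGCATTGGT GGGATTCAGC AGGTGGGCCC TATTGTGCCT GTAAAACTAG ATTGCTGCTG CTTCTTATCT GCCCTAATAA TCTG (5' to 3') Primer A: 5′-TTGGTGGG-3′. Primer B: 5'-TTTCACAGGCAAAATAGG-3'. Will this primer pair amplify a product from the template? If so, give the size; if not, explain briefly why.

No product — primer B has no binding site in the template.

Primer B (TTTCACAGGCAAAATAGG) does not match the top strand, and its reverse complement CCTATTTTGCCTGTGAAA does not match either.
With no annealing site for primer B, no amplification occurs.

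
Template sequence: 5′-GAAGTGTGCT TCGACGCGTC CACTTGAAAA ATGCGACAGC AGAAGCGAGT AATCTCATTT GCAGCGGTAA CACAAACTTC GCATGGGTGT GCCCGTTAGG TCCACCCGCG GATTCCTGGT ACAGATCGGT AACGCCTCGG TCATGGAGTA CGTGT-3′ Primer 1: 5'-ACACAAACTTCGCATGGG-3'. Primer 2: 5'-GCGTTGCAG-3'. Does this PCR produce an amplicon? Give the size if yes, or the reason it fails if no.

Primer 2 (GCGTTGCAG) does not match the top strand, and its reverse complement CTGCAACGC does not match either.
With no annealing site for primer 2, no amplification occurs.

No product — primer 2 has no binding site in the template.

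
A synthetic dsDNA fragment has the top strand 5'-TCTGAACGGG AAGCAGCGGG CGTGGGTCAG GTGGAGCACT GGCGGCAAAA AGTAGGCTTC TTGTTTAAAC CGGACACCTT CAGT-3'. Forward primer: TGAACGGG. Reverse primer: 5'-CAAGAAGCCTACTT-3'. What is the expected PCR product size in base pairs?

The forward primer matches the template at positions 3–10.
The reverse primer's reverse complement is AAGTAGGCTTCTTG, which matches the template at positions 50–63.
Amplicon spans positions 3–63: 61 bp.

61 bp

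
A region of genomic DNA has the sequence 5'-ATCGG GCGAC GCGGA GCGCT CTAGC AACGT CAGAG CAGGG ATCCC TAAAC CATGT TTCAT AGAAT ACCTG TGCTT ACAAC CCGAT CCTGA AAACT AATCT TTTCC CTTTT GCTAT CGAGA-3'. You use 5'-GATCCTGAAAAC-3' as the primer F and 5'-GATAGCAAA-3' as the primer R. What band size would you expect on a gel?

The forward primer matches the template at positions 83–94.
Taking the reverse complement of GATAGCAAA gives TTTGCTATC, found at positions 108–116 on the template; the primer anneals here to the top strand with its 3' end pointing upstream.
Amplicon spans positions 83–116: 34 bp.

34 bp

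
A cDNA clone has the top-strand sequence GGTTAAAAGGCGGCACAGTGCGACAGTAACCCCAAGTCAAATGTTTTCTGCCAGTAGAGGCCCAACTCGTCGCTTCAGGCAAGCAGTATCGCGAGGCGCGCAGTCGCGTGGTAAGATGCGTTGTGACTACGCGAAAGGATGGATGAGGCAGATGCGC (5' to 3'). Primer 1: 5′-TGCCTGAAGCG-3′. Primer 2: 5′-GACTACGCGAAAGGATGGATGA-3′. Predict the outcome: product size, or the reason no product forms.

Primer 1 (TGCCTGAAGCG) has reverse complement CGCTTCAGGCA, which matches the top strand at positions 71–81; primer 1 anneals to the top strand there with its 3' end pointing upstream toward position 71.
Primer 2 (GACTACGCGAAAGGATGGATGA) matches the top strand directly at positions 125–146; it anneals to the bottom strand with its 3' end pointing downstream toward position 146.
The 3' ends diverge (primer 1 extends toward position 1, primer 2 toward position 157), so the primers never converge on a shared product.

No product — the primers' 3' ends point away from each other.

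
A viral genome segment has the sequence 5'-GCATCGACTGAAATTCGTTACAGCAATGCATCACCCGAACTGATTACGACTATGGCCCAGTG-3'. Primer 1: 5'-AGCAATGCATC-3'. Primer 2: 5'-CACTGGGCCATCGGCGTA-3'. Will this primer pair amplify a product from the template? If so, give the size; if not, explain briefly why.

Primer 2 (CACTGGGCCATCGGCGTA) does not match the top strand, and its reverse complement TACGCCGATGGCCCAGTG does not match either.
With no annealing site for primer 2, no amplification occurs.

No product — primer 2 has no binding site in the template.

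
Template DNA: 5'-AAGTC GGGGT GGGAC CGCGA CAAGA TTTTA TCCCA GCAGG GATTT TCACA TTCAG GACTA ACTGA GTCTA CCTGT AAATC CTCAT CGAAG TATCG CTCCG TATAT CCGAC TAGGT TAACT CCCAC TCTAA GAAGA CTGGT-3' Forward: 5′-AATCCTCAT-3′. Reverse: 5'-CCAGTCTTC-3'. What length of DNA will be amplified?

63 bp

Forward primer AATCCTCAT is found on the top strand at positions 77–85.
Reverse complement of the reverse primer: GAAGACTGG. This occurs on the top strand at positions 131–139.
The product runs from position 77 to position 139, so its length is 139 − 77 + 1 = 63 bp.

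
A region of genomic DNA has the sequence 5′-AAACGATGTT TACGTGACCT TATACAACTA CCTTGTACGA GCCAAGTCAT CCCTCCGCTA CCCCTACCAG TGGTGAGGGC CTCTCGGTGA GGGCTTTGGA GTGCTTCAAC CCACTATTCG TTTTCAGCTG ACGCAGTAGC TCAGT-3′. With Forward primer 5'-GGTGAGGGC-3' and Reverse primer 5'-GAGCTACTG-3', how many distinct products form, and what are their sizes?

The forward primer GGTGAGGGC matches the top strand at positions 72–80, 86–94.
The reverse primer's reverse complement is CAGTAGCTC, matching at positions 134–142.
Each forward site pairs with the reverse site to give a product ending at position 142: sizes 71, 57 bp.

Two products: 71 bp, 57 bp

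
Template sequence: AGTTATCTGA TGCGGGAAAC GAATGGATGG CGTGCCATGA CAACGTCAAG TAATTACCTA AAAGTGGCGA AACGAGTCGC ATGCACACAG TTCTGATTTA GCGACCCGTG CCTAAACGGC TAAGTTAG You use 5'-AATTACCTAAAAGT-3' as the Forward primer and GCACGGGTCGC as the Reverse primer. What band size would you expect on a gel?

60 bp

Forward primer AATTACCTAAAAGT is found on the top strand at positions 52–65.
Taking the reverse complement of GCACGGGTCGC gives GCGACCCGTGC, found at positions 101–111 on the template; the primer anneals here to the top strand with its 3' end pointing upstream.
The product runs from position 52 to position 111, so its length is 111 − 52 + 1 = 60 bp.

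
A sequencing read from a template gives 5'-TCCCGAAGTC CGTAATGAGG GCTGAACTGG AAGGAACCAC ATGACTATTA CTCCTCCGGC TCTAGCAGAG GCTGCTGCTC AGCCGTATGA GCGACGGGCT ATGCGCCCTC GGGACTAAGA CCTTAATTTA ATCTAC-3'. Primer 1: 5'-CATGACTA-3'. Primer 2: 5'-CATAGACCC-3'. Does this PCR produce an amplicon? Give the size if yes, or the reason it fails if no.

No product — primer 2 has no binding site in the template.

Primer 2 (CATAGACCC) does not match the top strand, and its reverse complement GGGTCTATG does not match either.
With no annealing site for primer 2, no amplification occurs.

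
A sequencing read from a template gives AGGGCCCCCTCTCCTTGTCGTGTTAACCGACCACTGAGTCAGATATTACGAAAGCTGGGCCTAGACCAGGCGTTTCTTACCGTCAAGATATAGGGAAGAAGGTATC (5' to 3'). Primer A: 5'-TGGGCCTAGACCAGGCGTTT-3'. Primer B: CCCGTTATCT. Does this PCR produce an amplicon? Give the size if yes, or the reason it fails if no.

No product — primer B has no binding site in the template.

Primer B (CCCGTTATCT) does not match the top strand, and its reverse complement AGATAACGGG does not match either.
With no annealing site for primer B, no amplification occurs.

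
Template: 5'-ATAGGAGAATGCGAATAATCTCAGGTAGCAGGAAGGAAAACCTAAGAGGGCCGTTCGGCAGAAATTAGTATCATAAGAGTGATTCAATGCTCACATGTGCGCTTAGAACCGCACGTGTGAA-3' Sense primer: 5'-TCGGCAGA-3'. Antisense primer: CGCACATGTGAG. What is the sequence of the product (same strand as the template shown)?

Scanning the template, TCGGCAGA occurs at positions 55–62; this primer anneals to the bottom strand there with its 3' end pointing downstream.
Taking the reverse complement of CGCACATGTGAG gives CTCACATGTGCG, found at positions 90–101 on the template; the primer anneals here to the top strand with its 3' end pointing upstream.
The product is the template from position 55 through 101 (47 bp).

5'-TCGGCAGAAATTAGTATCATAAGAGTGATTCAATGCTCACATGTGCG-3'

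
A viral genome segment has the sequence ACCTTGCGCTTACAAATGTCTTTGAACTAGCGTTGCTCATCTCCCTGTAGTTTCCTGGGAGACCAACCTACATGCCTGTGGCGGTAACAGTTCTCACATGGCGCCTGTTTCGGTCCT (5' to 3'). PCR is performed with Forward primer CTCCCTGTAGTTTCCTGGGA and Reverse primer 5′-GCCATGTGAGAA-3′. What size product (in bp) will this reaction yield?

The forward primer matches the template at positions 41–60.
Reverse complement of the reverse primer: TTCTCACATGGC. This occurs on the top strand at positions 91–102.
Product length = (reverse-primer end) − (forward-primer start) + 1 = 102 − 41 + 1 = 62 bp.

62 bp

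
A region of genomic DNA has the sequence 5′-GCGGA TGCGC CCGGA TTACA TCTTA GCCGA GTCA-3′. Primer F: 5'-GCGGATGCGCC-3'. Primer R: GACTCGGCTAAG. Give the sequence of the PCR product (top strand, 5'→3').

Forward primer GCGGATGCGCC is found on the top strand at positions 1–11.
Taking the reverse complement of GACTCGGCTAAG gives CTTAGCCGAGTC, found at positions 22–33 on the template; the primer anneals here to the top strand with its 3' end pointing upstream.
The product is the template from position 1 through 33 (33 bp).

5'-GCGGATGCGCCCGGATTACATCTTAGCCGAGTC-3'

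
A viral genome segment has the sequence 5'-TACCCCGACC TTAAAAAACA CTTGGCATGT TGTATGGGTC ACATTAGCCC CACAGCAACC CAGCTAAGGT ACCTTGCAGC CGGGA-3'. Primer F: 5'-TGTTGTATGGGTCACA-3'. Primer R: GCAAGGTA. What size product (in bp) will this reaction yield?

Forward primer TGTTGTATGGGTCACA is found on the top strand at positions 28–43.
Taking the reverse complement of GCAAGGTA gives TACCTTGC, found at positions 70–77 on the template; the primer anneals here to the top strand with its 3' end pointing upstream.
The product runs from position 28 to position 77, so its length is 77 − 28 + 1 = 50 bp.

50 bp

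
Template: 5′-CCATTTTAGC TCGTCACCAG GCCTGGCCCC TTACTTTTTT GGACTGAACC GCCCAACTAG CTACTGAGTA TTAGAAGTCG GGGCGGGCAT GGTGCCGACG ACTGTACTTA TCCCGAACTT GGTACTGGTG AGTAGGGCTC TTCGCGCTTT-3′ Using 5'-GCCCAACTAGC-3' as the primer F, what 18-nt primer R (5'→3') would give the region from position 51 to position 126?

5'-AGTACCAAGTTCGGGATA-3'

The product's 3' end on the top strand is position 126.
The reverse primer anneals to the top strand over positions 109–126, i.e. to TATCCCGAACTTGGTACT.
Its sequence written 5'→3' is the reverse complement: AGTACCAAGTTCGGGATA.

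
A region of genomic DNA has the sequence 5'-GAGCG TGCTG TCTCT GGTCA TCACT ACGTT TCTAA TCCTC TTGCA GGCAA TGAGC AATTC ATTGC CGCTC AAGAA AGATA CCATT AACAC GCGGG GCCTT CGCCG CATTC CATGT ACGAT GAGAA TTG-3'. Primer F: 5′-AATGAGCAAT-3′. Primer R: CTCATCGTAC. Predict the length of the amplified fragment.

75 bp

Forward primer AATGAGCAAT is found on the top strand at positions 49–58.
Reverse complement of the reverse primer: GTACGATGAG. This occurs on the top strand at positions 114–123.
Product length = (reverse-primer end) − (forward-primer start) + 1 = 123 − 49 + 1 = 75 bp.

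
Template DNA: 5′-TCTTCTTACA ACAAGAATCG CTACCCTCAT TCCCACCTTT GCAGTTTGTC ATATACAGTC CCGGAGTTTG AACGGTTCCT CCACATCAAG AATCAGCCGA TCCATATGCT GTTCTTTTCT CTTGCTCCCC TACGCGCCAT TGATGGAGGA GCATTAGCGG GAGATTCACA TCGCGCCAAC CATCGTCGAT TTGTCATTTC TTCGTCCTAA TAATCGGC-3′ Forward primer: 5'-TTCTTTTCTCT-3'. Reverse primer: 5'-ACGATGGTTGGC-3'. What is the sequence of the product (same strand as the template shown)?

5'-TTCTTTTCTCTTGCTCCCCTACGCGCCATTGATGGAGGAGCATTAGCGGGAGATTCACATCGCGCCAACCATCGT-3'

Scanning the template, TTCTTTTCTCT occurs at positions 112–122; this primer anneals to the bottom strand there with its 3' end pointing downstream.
Reverse complement of the reverse primer: GCCAACCATCGT. This occurs on the top strand at positions 175–186.
The product is the template from position 112 through 186 (75 bp).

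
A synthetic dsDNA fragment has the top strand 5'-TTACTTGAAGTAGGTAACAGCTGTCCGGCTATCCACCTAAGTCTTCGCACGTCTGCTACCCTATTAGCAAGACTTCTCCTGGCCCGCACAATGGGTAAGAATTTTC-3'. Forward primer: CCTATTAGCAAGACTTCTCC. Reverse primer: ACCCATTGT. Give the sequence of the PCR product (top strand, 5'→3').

The forward primer matches the template at positions 60–79.
Reverse complement of the reverse primer: ACAATGGGT. This occurs on the top strand at positions 88–96.
The product is the template from position 60 through 96 (37 bp).

5'-CCTATTAGCAAGACTTCTCCTGGCCCGCACAATGGGT-3'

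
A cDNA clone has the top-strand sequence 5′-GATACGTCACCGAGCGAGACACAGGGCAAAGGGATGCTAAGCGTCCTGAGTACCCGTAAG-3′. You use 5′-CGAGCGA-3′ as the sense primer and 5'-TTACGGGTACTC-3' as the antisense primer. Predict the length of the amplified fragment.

Forward primer CGAGCGA is found on the top strand at positions 11–17.
Taking the reverse complement of TTACGGGTACTC gives GAGTACCCGTAA, found at positions 48–59 on the template; the primer anneals here to the top strand with its 3' end pointing upstream.
The product runs from position 11 to position 59, so its length is 59 − 11 + 1 = 49 bp.

49 bp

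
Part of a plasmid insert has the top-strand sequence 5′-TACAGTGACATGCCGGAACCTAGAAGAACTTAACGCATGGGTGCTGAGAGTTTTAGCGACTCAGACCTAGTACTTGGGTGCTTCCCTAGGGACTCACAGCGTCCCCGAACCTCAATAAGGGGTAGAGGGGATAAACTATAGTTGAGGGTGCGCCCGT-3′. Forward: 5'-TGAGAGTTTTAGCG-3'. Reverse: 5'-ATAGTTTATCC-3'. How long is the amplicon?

95 bp

The forward primer matches the template at positions 45–58.
Reverse complement of the reverse primer: GGATAAACTAT. This occurs on the top strand at positions 129–139.
Amplicon spans positions 45–139: 95 bp.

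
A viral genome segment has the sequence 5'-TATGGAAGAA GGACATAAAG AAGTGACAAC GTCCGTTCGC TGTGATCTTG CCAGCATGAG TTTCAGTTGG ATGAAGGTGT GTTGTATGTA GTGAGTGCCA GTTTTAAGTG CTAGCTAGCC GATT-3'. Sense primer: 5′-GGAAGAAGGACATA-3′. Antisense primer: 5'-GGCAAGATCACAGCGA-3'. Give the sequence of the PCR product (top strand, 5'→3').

5'-GGAAGAAGGACATAAAGAAGTGACAACGTCCGTTCGCTGTGATCTTGCC-3'

The forward primer matches the template at positions 4–17.
The reverse primer's reverse complement is TCGCTGTGATCTTGCC, which matches the template at positions 37–52.
The product is the template from position 4 through 52 (49 bp).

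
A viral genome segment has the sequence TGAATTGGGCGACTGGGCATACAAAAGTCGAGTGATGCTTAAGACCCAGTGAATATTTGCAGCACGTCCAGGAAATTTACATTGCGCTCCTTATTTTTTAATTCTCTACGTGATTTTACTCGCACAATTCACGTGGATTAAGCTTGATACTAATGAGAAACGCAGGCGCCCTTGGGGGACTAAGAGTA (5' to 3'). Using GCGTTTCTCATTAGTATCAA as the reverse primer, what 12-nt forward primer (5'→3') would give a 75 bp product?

The reverse primer's reverse complement TTGATACTAATGAGAAACGC matches the template at positions 144–163, so the product ends at position 163.
A 75 bp product then starts at position 163 − 75 + 1 = 89.
The forward primer is identical to the top strand there: CCTTATTTTTTA.

5'-CCTTATTTTTTA-3'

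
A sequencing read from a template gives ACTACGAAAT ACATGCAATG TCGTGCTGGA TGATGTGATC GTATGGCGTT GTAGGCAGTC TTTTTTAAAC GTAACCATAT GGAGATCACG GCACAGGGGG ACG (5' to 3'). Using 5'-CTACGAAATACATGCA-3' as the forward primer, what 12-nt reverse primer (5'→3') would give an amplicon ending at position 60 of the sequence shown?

The forward primer binds at positions 2–17; the product's 3' end on the top strand is position 60.
The reverse primer anneals to the top strand over positions 49–60, i.e. to TTGTAGGCAGTC.
Its sequence written 5'→3' is the reverse complement: GACTGCCTACAA.

5'-GACTGCCTACAA-3'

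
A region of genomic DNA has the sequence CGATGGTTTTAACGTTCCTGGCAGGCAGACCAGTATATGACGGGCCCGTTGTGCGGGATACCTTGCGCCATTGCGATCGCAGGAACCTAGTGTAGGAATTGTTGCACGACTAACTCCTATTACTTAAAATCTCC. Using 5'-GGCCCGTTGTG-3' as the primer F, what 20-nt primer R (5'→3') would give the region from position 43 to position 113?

5'-TTAGTCGTGCAACAATTCCT-3'

The product's 3' end on the top strand is position 113.
The reverse primer anneals to the top strand over positions 94–113, i.e. to AGGAATTGTTGCACGACTAA.
Its sequence written 5'→3' is the reverse complement: TTAGTCGTGCAACAATTCCT.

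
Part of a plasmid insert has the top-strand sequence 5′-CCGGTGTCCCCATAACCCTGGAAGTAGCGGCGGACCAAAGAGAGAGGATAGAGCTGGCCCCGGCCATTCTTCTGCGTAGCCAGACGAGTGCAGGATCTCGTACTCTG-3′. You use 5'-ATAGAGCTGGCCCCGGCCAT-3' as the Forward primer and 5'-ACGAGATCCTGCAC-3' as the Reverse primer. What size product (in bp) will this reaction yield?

54 bp

The forward primer matches the template at positions 48–67.
Taking the reverse complement of ACGAGATCCTGCAC gives GTGCAGGATCTCGT, found at positions 88–101 on the template; the primer anneals here to the top strand with its 3' end pointing upstream.
Amplicon spans positions 48–101: 54 bp.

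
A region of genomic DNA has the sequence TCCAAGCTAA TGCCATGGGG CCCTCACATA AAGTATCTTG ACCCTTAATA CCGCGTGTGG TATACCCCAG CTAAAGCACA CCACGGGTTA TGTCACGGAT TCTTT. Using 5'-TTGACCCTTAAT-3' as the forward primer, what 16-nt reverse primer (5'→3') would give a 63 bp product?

The forward primer binds at positions 38–49, so a 63 bp product ends at position 38 + 63 − 1 = 100.
The reverse primer anneals to the top strand over positions 85–100, i.e. to GGGTTATGTCACGGAT.
Its sequence written 5'→3' is the reverse complement: ATCCGTGACATAACCC.

5'-ATCCGTGACATAACCC-3'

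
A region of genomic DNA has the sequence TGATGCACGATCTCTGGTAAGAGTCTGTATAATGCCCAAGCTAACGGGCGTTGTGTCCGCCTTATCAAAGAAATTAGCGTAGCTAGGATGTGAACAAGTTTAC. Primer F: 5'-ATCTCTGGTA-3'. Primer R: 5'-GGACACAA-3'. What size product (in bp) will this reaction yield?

Scanning the template, ATCTCTGGTA occurs at positions 10–19; this primer anneals to the bottom strand there with its 3' end pointing downstream.
Taking the reverse complement of GGACACAA gives TTGTGTCC, found at positions 51–58 on the template; the primer anneals here to the top strand with its 3' end pointing upstream.
Product length = (reverse-primer end) − (forward-primer start) + 1 = 58 − 10 + 1 = 49 bp.

49 bp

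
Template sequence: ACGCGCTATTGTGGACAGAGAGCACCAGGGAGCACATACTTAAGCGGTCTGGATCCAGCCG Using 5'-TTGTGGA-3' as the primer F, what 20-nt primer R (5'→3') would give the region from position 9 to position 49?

The product's 3' end on the top strand is position 49.
The reverse primer anneals to the top strand over positions 30–49, i.e. to GAGCACATACTTAAGCGGTC.
Its sequence written 5'→3' is the reverse complement: GACCGCTTAAGTATGTGCTC.

5'-GACCGCTTAAGTATGTGCTC-3'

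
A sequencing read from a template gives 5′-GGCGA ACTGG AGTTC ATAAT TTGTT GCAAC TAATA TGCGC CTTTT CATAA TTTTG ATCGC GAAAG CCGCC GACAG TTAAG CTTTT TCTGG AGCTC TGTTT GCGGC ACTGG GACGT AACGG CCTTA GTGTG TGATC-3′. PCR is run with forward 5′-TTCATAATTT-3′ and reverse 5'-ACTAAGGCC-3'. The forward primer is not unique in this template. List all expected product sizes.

115 bp, 84 bp

The forward primer TTCATAATTT matches the top strand at positions 13–22, 44–53.
The reverse primer's reverse complement is GGCCTTAGT, matching at positions 119–127.
Each forward site pairs with the reverse site to give a product ending at position 127: sizes 115, 84 bp.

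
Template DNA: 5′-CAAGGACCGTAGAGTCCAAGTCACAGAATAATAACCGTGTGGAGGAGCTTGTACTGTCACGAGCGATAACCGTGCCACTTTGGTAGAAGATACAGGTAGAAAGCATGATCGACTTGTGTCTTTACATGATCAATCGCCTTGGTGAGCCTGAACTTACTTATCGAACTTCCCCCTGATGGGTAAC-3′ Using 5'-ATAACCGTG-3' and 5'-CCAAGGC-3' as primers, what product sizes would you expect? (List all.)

112 bp, 77 bp

The forward primer ATAACCGTG matches the top strand at positions 31–39, 66–74.
The reverse primer's reverse complement is GCCTTGG, matching at positions 136–142.
Each forward site pairs with the reverse site to give a product ending at position 142: sizes 112, 77 bp.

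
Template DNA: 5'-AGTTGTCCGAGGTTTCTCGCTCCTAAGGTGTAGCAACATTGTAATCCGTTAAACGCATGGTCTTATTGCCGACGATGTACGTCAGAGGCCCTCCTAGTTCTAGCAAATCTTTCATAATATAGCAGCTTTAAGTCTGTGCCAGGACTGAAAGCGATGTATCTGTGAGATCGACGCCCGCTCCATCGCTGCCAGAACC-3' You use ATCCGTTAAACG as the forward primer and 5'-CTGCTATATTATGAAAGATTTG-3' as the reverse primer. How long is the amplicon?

82 bp

The forward primer matches the template at positions 44–55.
Taking the reverse complement of CTGCTATATTATGAAAGATTTG gives CAAATCTTTCATAATATAGCAG, found at positions 104–125 on the template; the primer anneals here to the top strand with its 3' end pointing upstream.
Amplicon spans positions 44–125: 82 bp.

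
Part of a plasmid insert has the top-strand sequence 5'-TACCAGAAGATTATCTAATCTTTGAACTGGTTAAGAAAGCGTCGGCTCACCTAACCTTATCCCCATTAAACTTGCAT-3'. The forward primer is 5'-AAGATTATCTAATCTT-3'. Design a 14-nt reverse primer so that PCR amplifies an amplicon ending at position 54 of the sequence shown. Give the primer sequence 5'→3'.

The forward primer binds at positions 7–22; the product's 3' end on the top strand is position 54.
The reverse primer anneals to the top strand over positions 41–54, i.e. to GTCGGCTCACCTAA.
Its sequence written 5'→3' is the reverse complement: TTAGGTGAGCCGAC.

5'-TTAGGTGAGCCGAC-3'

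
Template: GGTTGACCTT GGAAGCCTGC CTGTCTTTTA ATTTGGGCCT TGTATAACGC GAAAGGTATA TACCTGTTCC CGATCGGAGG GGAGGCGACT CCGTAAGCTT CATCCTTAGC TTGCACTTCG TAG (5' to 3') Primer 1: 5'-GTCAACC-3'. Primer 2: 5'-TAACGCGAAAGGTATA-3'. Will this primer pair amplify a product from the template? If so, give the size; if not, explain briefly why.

Primer 1 (GTCAACC) has reverse complement GGTTGAC, which matches the top strand at positions 1–7; primer 1 anneals to the top strand there with its 3' end pointing upstream toward position 1.
Primer 2 (TAACGCGAAAGGTATA) matches the top strand directly at positions 45–60; it anneals to the bottom strand with its 3' end pointing downstream toward position 60.
The 3' ends diverge (primer 1 extends toward position 1, primer 2 toward position 123), so the primers never converge on a shared product.

No product — the primers' 3' ends point away from each other.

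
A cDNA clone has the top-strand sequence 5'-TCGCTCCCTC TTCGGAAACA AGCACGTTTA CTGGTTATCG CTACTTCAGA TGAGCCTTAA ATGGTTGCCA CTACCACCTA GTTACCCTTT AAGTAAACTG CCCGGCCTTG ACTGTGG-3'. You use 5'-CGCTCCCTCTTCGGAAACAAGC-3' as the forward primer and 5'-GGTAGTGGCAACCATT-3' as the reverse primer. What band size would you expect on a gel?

The forward primer matches the template at positions 2–23.
Taking the reverse complement of GGTAGTGGCAACCATT gives AATGGTTGCCACTACC, found at positions 60–75 on the template; the primer anneals here to the top strand with its 3' end pointing upstream.
The product runs from position 2 to position 75, so its length is 75 − 2 + 1 = 74 bp.

74 bp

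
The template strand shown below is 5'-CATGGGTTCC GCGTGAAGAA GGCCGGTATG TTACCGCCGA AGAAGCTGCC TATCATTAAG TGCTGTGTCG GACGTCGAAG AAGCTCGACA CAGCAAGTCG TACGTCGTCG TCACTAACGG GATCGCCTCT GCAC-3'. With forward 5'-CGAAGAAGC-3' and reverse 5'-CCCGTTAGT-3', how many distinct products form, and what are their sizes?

Two products: 84 bp, 46 bp

The forward primer CGAAGAAGC matches the top strand at positions 38–46, 76–84.
The reverse primer's reverse complement is ACTAACGGG, matching at positions 113–121.
Each forward site pairs with the reverse site to give a product ending at position 121: sizes 84, 46 bp.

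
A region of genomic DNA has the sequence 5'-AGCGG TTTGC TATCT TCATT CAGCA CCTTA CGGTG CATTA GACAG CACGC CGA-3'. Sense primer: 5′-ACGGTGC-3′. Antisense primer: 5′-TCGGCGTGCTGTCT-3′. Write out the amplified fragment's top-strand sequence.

5'-ACGGTGCATTAGACAGCACGCCGA-3'

Forward primer ACGGTGC is found on the top strand at positions 30–36.
The reverse primer's reverse complement is AGACAGCACGCCGA, which matches the template at positions 40–53.
The product is the template from position 30 through 53 (24 bp).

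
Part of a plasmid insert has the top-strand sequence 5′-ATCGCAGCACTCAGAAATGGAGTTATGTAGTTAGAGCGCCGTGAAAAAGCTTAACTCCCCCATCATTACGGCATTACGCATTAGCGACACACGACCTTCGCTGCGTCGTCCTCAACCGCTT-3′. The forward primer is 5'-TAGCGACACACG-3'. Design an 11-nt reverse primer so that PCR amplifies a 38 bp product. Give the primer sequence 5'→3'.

The forward primer binds at positions 82–93, so a 38 bp product ends at position 82 + 38 − 1 = 119.
The reverse primer anneals to the top strand over positions 109–119, i.e. to TCCTCAACCGC.
Its sequence written 5'→3' is the reverse complement: GCGGTTGAGGA.

5'-GCGGTTGAGGA-3'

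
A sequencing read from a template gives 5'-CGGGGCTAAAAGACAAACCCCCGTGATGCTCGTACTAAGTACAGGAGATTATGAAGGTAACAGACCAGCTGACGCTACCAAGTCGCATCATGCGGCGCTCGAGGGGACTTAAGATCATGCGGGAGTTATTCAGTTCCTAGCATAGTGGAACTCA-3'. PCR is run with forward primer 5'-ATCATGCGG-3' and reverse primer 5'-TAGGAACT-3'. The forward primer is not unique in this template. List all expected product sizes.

53 bp, 26 bp

The forward primer ATCATGCGG matches the top strand at positions 87–95, 114–122.
The reverse primer's reverse complement is AGTTCCTA, matching at positions 132–139.
Each forward site pairs with the reverse site to give a product ending at position 139: sizes 53, 26 bp.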